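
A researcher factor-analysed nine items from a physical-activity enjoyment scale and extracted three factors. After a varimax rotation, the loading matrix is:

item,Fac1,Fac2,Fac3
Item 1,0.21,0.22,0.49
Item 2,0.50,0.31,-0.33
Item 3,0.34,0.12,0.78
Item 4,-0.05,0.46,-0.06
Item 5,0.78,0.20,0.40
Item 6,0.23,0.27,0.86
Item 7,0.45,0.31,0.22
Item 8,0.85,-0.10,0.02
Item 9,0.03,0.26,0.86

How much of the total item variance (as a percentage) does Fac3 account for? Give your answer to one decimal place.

29.4%

SS loadings for Fac3 = 0.49² + (-0.33)² + 0.78² + (-0.06)² + 0.40² + 0.86² + 0.22² + 0.02² + 0.86² = 2.6490
With 9 standardized items, total variance = 9. Proportion = 2.6490/9 = 0.2943 → 29.43%.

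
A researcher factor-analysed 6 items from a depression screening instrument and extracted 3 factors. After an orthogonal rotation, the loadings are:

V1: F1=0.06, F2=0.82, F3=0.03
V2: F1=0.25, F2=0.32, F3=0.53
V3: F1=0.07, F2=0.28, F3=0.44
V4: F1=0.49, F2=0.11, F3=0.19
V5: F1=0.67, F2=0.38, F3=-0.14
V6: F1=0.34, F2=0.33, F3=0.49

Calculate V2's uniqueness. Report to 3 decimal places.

h² = 0.25² + 0.32² + 0.53² = 0.0625 + 0.1024 + 0.2809 = 0.4458
Uniqueness u² = 1 − h² = 1 − 0.4458 = 0.5542

0.554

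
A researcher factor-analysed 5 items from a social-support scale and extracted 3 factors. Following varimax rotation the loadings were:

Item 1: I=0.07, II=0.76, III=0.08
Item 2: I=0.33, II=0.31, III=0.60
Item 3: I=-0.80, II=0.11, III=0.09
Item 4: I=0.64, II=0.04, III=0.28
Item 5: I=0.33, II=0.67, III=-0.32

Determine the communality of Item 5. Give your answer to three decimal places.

h² = 0.33² + 0.67² + (-0.32)² = 0.1089 + 0.4489 + 0.1024 = 0.6602

0.660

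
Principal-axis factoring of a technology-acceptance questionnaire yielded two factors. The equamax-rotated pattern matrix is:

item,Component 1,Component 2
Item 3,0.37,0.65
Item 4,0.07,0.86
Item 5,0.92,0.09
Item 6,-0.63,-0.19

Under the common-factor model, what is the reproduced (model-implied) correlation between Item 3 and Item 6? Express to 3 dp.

r̂ = Σ λ_i·λ_j across factors = (0.37)(-0.63) + (0.65)(-0.19)
  = -0.2331 -0.1235 = -0.3566

-0.357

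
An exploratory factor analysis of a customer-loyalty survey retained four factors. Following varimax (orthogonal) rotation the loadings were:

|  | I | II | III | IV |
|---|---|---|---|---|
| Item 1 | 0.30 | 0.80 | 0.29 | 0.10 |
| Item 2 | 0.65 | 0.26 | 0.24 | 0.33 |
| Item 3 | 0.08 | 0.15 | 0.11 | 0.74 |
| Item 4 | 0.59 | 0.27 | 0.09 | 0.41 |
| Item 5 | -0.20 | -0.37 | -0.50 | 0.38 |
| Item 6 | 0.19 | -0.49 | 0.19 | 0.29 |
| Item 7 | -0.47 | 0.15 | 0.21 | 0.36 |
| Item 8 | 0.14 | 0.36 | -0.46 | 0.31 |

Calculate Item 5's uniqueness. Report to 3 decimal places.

0.429

h² = (-0.20)² + (-0.37)² + (-0.50)² + 0.38² = 0.0400 + 0.1369 + 0.2500 + 0.1444 = 0.5713
Uniqueness u² = 1 − h² = 1 − 0.5713 = 0.4287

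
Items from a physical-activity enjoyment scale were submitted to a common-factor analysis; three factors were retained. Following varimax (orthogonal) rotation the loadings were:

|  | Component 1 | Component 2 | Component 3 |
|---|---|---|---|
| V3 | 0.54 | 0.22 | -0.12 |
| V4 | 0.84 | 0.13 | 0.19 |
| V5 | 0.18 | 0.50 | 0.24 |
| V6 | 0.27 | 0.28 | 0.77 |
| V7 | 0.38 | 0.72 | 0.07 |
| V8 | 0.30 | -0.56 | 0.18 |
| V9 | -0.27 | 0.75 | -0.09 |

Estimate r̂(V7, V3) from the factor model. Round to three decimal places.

r̂ = Σ λ_i·λ_j across factors = (0.38)(0.54) + (0.72)(0.22) + (0.07)(-0.12)
  = +0.2052 +0.1584 -0.0084 = 0.3552

0.355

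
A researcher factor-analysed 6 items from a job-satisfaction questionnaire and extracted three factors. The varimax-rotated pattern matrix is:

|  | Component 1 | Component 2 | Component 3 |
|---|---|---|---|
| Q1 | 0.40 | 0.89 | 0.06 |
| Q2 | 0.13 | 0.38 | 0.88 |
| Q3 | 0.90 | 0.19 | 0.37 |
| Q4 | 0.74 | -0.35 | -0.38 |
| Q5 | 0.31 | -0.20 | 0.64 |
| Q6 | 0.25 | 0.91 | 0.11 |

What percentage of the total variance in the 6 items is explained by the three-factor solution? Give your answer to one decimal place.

SS loadings by factor: 1.6931, 1.9632, 1.4810; total = 5.1373.
Total variance with 6 standardized items is 6, so the solution explains 5.1373/6 = 0.8562 = 85.62%.

85.6%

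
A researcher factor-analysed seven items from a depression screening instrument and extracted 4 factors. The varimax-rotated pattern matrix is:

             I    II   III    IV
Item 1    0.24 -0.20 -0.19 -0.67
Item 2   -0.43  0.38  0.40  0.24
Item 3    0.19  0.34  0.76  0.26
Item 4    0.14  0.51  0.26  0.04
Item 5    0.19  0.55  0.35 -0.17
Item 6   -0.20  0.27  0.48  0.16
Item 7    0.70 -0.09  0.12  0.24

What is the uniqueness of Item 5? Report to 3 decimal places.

0.510

h² = 0.19² + 0.55² + 0.35² + (-0.17)² = 0.0361 + 0.3025 + 0.1225 + 0.0289 = 0.4900
Uniqueness u² = 1 − h² = 1 − 0.4900 = 0.5100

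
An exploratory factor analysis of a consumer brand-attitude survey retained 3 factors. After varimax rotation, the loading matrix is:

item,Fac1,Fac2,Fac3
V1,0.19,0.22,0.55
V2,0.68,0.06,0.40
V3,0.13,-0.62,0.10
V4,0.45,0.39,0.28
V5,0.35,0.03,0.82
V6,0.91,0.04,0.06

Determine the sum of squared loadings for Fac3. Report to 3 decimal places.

1.227

SS loadings for Fac3 = 0.55² + 0.40² + 0.10² + 0.28² + 0.82² + 0.06² = 0.3025 + 0.1600 + 0.0100 + 0.0784 + 0.6724 + 0.0036 = 1.2269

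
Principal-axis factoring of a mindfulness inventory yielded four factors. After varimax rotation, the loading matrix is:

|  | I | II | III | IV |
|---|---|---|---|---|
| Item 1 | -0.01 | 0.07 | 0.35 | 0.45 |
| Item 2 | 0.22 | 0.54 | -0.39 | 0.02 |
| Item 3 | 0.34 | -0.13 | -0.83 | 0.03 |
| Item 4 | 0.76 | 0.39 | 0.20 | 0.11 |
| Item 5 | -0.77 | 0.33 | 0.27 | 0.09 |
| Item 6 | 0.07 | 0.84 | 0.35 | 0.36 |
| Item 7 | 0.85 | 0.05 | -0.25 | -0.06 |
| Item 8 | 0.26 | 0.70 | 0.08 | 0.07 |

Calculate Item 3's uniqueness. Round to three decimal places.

0.178

h² = 0.34² + (-0.13)² + (-0.83)² + 0.03² = 0.1156 + 0.0169 + 0.6889 + 0.0009 = 0.8223
Uniqueness u² = 1 − h² = 1 − 0.8223 = 0.1777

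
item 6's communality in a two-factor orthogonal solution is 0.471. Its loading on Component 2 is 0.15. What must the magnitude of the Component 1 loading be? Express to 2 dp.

Under orthogonal rotation h² = Σλ², so λ_Component 1² = h² − (0.0225) = 0.471 − 0.0225 = 0.4485.
|λ| = √0.4485 = 0.6697.

0.67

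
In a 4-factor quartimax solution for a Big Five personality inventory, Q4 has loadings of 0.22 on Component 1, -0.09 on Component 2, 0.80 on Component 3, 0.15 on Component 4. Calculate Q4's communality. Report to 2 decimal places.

h² = 0.22² + (-0.09)² + 0.80² + 0.15² = 0.0484 + 0.0081 + 0.6400 + 0.0225 = 0.7190

0.72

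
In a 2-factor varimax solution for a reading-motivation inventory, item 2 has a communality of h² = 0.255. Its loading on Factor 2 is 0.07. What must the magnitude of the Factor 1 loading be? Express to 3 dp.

0.500

Under orthogonal rotation h² = Σλ², so λ_Factor 1² = h² − (0.0049) = 0.255 − 0.0049 = 0.2501.
|λ| = √0.2501 = 0.5001.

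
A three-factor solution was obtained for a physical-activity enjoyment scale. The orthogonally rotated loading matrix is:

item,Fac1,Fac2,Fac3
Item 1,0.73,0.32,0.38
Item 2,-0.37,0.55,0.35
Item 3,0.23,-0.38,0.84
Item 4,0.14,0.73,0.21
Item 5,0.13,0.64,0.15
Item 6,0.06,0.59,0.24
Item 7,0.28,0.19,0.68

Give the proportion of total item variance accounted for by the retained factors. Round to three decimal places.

SS loadings by factor: 0.8412, 1.8760, 1.5591; total = 4.2763.
Total variance with 7 standardized items is 7, so the solution explains 4.2763/7 = 0.6109.

0.611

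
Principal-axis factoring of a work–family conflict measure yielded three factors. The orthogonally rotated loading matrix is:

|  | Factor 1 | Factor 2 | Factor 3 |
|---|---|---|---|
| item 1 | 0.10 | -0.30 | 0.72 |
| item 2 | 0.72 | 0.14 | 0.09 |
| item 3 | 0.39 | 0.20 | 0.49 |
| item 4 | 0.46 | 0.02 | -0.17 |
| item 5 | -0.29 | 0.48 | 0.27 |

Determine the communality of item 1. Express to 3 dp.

h² = 0.10² + (-0.30)² + 0.72² = 0.0100 + 0.0900 + 0.5184 = 0.6184

0.618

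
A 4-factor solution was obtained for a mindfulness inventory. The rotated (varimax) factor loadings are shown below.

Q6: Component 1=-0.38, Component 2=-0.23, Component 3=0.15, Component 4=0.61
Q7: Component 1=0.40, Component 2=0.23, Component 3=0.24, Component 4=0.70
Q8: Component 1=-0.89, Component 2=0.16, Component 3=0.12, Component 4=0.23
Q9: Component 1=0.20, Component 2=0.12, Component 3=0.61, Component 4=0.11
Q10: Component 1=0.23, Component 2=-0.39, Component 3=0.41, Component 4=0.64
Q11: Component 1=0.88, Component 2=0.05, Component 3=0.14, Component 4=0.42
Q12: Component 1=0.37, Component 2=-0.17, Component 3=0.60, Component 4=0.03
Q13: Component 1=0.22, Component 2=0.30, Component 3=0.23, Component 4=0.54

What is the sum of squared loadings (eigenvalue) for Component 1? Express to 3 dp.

2.149

SS loadings for Component 1 = (-0.38)² + 0.40² + (-0.89)² + 0.20² + 0.23² + 0.88² + 0.37² + 0.22² = 0.1444 + 0.1600 + 0.7921 + 0.0400 + 0.0529 + 0.7744 + 0.1369 + 0.0484 = 2.1491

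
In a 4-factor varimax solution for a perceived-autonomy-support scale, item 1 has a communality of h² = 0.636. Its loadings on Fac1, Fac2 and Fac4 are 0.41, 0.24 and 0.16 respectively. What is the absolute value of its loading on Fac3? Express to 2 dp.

Under orthogonal rotation h² = Σλ², so λ_Fac3² = h² − (0.2513) = 0.636 − 0.2513 = 0.3847.
|λ| = √0.3847 = 0.6202.

0.62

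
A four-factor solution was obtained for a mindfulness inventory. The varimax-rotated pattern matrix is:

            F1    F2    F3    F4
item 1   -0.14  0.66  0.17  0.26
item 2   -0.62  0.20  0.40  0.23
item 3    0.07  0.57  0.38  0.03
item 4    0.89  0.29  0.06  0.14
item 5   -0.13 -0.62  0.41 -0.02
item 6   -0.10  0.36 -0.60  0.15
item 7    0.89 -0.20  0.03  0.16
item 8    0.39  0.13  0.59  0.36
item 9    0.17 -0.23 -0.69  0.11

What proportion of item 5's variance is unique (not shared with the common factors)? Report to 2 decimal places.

h² = (-0.13)² + (-0.62)² + 0.41² + (-0.02)² = 0.0169 + 0.3844 + 0.1681 + 0.0004 = 0.5698
Uniqueness u² = 1 − h² = 1 − 0.5698 = 0.4302

0.43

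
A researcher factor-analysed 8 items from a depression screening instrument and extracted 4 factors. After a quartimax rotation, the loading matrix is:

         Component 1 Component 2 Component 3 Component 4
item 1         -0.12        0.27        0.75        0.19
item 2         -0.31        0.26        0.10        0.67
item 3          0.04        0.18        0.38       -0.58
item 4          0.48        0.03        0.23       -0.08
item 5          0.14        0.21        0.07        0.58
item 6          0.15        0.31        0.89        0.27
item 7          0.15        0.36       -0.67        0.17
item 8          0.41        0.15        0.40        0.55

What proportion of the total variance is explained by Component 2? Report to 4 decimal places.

SS loadings for Component 2 = 0.27² + 0.26² + 0.18² + 0.03² + 0.21² + 0.31² + 0.36² + 0.15² = 0.4661
Proportion of variance = 0.4661 / 8 = 0.0583.

0.0583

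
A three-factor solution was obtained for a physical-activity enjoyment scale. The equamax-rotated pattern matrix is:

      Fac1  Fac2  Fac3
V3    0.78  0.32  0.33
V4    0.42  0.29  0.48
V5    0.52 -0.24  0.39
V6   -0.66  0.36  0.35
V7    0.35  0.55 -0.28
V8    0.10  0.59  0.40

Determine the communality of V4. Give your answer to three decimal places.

0.491

h² = 0.42² + 0.29² + 0.48² = 0.1764 + 0.0841 + 0.2304 = 0.4909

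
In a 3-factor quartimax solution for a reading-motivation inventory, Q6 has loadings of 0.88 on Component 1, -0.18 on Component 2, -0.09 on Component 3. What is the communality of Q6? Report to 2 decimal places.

0.81

h² = 0.88² + (-0.18)² + (-0.09)² = 0.7744 + 0.0324 + 0.0081 = 0.8149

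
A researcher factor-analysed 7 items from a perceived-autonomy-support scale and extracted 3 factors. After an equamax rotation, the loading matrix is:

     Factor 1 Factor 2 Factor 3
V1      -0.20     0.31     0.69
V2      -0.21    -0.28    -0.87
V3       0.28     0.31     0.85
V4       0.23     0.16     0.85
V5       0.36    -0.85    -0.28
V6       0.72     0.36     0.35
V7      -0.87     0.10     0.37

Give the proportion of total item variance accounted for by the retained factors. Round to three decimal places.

SS loadings by factor: 1.6203, 1.1583, 3.0158; total = 5.7944.
Total variance with 7 standardized items is 7, so the solution explains 5.7944/7 = 0.8278.

0.828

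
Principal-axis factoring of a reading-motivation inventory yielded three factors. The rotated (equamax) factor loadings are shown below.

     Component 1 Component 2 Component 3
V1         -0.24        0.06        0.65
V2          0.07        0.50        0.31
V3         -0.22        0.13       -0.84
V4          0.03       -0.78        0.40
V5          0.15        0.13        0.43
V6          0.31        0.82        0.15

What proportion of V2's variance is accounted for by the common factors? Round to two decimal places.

h² = 0.07² + 0.50² + 0.31² = 0.0049 + 0.2500 + 0.0961 = 0.3510

0.35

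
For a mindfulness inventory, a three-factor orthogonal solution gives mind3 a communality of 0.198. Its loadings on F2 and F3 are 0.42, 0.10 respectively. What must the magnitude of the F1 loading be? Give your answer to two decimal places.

Under orthogonal rotation h² = Σλ², so λ_F1² = h² − (0.1864) = 0.198 − 0.1864 = 0.0116.
|λ| = √0.0116 = 0.1077.

0.11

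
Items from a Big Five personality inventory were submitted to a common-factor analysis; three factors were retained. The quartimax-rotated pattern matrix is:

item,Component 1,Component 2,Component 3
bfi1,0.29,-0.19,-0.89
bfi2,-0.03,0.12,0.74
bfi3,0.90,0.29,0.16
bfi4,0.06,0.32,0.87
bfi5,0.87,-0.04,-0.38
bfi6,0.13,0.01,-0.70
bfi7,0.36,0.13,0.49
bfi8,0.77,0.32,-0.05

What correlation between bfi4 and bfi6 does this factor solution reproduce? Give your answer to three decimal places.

-0.598

r̂ = Σ λ_i·λ_j across factors = (0.06)(0.13) + (0.32)(0.01) + (0.87)(-0.70)
  = +0.0078 +0.0032 -0.6090 = -0.5980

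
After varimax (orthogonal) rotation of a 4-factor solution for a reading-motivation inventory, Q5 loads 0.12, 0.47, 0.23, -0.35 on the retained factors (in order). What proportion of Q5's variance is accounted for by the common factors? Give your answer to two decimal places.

0.41

h² = 0.12² + 0.47² + 0.23² + (-0.35)² = 0.0144 + 0.2209 + 0.0529 + 0.1225 = 0.4107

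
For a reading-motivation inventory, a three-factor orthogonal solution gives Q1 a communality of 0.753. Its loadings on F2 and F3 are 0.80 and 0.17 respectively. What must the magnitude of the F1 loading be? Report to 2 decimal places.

0.29

Under orthogonal rotation h² = Σλ², so λ_F1² = h² − (0.6689) = 0.753 − 0.6689 = 0.0841.
|λ| = √0.0841 = 0.2900.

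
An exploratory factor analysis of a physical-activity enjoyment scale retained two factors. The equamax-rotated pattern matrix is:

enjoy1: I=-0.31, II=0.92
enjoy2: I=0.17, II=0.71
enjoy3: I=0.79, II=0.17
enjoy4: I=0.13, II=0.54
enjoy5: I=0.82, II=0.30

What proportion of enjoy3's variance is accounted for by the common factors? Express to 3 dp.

0.653

h² = 0.79² + 0.17² = 0.6241 + 0.0289 = 0.6530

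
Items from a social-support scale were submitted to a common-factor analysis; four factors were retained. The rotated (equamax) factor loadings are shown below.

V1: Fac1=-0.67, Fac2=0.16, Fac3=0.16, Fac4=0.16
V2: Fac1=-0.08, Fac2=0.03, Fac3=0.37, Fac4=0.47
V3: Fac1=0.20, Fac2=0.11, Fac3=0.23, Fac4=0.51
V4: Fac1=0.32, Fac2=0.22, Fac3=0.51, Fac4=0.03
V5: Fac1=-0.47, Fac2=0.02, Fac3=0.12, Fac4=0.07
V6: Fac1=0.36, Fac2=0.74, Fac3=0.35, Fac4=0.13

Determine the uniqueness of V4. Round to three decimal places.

h² = 0.32² + 0.22² + 0.51² + 0.03² = 0.1024 + 0.0484 + 0.2601 + 0.0009 = 0.4118
Uniqueness u² = 1 − h² = 1 − 0.4118 = 0.5882

0.588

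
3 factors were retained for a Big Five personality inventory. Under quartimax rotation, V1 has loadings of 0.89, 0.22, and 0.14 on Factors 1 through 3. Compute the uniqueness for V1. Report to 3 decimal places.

0.140

h² = 0.89² + 0.22² + 0.14² = 0.7921 + 0.0484 + 0.0196 = 0.8601
Uniqueness u² = 1 − h² = 1 − 0.8601 = 0.1399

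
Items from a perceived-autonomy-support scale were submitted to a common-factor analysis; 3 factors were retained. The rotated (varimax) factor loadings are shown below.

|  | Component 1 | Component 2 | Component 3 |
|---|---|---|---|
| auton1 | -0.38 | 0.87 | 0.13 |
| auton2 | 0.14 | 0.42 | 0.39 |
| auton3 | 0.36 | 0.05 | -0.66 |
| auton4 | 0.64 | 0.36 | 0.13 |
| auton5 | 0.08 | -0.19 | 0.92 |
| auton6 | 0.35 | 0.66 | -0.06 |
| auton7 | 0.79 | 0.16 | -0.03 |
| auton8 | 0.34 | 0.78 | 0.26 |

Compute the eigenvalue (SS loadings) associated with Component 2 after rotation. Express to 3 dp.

SS loadings for Component 2 = 0.87² + 0.42² + 0.05² + 0.36² + (-0.19)² + 0.66² + 0.16² + 0.78² = 0.7569 + 0.1764 + 0.0025 + 0.1296 + 0.0361 + 0.4356 + 0.0256 + 0.6084 = 2.1711

2.171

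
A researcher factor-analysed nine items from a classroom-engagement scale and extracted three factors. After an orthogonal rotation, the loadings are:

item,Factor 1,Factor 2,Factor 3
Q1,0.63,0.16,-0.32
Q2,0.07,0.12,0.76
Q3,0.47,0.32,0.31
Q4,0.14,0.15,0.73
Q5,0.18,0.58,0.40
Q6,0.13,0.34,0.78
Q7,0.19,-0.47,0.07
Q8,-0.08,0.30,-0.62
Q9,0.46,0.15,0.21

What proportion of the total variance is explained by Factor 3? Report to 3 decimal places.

SS loadings for Factor 3 = (-0.32)² + 0.76² + 0.31² + 0.73² + 0.40² + 0.78² + 0.07² + (-0.62)² + 0.21² = 2.5108
Proportion of variance = 2.5108 / 9 = 0.2790.

0.279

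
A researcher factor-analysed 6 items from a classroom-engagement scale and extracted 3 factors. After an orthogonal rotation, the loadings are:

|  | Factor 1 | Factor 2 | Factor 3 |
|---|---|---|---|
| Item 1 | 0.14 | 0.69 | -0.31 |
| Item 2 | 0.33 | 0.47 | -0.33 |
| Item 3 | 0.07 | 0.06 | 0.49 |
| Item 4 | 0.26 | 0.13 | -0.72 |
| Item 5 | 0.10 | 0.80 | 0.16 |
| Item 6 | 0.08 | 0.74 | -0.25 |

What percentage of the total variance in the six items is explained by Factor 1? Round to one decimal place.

3.6%

SS loadings for Factor 1 = 0.14² + 0.33² + 0.07² + 0.26² + 0.10² + 0.08² = 0.2174
With 6 standardized items, total variance = 6. Proportion = 0.2174/6 = 0.0362 → 3.62%.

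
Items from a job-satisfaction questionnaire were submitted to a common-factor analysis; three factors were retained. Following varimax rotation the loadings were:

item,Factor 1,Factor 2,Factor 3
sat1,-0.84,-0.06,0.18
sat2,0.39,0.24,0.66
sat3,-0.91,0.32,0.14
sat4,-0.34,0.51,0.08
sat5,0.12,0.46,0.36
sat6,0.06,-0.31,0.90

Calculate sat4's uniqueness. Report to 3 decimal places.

0.618

h² = (-0.34)² + 0.51² + 0.08² = 0.1156 + 0.2601 + 0.0064 = 0.3821
Uniqueness u² = 1 − h² = 1 − 0.3821 = 0.6179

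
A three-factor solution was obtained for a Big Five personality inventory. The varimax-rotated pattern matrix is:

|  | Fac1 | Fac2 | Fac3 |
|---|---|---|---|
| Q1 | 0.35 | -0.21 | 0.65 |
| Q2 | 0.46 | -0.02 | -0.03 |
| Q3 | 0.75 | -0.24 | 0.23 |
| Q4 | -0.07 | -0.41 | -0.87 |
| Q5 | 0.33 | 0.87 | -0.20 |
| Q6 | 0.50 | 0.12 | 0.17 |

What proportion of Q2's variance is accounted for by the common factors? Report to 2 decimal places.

h² = 0.46² + (-0.02)² + (-0.03)² = 0.2116 + 0.0004 + 0.0009 = 0.2129

0.21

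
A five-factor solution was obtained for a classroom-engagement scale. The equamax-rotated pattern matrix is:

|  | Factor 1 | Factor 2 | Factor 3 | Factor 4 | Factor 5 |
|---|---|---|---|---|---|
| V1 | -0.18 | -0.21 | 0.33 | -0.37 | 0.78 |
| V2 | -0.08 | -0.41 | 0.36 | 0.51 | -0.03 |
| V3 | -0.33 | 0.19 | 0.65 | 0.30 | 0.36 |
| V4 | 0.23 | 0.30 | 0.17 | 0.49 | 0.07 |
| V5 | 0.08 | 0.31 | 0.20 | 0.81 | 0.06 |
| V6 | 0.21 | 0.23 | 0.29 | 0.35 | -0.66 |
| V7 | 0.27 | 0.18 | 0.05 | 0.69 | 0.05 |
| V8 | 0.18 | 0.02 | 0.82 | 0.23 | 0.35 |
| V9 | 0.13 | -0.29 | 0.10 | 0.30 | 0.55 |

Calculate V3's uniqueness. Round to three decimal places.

0.213

h² = (-0.33)² + 0.19² + 0.65² + 0.30² + 0.36² = 0.1089 + 0.0361 + 0.4225 + 0.0900 + 0.1296 = 0.7871
Uniqueness u² = 1 − h² = 1 − 0.7871 = 0.2129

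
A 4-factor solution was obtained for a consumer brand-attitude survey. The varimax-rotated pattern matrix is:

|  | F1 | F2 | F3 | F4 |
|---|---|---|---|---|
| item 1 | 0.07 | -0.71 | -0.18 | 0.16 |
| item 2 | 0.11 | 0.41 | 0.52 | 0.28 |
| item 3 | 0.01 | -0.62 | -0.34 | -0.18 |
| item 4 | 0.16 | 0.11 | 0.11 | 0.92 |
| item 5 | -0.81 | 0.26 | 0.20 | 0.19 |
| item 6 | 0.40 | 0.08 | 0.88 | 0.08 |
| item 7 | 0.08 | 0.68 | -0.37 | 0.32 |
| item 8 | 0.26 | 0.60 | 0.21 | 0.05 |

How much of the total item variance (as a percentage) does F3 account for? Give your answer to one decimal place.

17.8%

SS loadings for F3 = (-0.18)² + 0.52² + (-0.34)² + 0.11² + 0.20² + 0.88² + (-0.37)² + 0.21² = 1.4259
With 8 standardized items, total variance = 8. Proportion = 1.4259/8 = 0.1782 → 17.82%.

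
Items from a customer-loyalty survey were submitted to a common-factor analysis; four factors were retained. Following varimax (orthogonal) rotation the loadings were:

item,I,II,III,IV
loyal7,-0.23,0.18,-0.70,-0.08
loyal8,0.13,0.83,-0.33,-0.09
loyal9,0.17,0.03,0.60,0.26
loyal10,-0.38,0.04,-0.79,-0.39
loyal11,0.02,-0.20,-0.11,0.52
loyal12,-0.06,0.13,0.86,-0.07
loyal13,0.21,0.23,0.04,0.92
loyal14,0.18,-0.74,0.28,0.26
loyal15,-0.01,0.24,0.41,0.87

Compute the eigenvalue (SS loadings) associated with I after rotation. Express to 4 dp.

0.3237

SS loadings for I = (-0.23)² + 0.13² + 0.17² + (-0.38)² + 0.02² + (-0.06)² + 0.21² + 0.18² + (-0.01)² = 0.0529 + 0.0169 + 0.0289 + 0.1444 + 0.0004 + 0.0036 + 0.0441 + 0.0324 + 0.0001 = 0.3237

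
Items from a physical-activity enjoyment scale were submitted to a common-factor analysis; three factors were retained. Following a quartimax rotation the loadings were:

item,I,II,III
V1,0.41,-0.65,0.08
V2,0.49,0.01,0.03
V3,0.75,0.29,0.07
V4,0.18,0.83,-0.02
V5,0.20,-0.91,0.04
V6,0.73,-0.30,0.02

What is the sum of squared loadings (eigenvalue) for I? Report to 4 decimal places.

SS loadings for I = 0.41² + 0.49² + 0.75² + 0.18² + 0.20² + 0.73² = 0.1681 + 0.2401 + 0.5625 + 0.0324 + 0.0400 + 0.5329 = 1.5760

1.5760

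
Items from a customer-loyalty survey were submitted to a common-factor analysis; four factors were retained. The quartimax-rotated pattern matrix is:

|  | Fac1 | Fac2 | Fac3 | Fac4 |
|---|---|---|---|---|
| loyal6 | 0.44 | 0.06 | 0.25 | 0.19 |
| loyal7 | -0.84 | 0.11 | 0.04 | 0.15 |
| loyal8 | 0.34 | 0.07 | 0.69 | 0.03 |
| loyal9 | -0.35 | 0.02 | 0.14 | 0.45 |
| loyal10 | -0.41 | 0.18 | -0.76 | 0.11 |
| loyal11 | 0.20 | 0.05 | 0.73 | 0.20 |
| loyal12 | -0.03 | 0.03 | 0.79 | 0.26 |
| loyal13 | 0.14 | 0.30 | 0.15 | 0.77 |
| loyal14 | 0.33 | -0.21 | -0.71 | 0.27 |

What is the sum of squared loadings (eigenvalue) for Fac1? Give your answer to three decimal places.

1.475

SS loadings for Fac1 = 0.44² + (-0.84)² + 0.34² + (-0.35)² + (-0.41)² + 0.20² + (-0.03)² + 0.14² + 0.33² = 0.1936 + 0.7056 + 0.1156 + 0.1225 + 0.1681 + 0.0400 + 0.0009 + 0.0196 + 0.1089 = 1.4748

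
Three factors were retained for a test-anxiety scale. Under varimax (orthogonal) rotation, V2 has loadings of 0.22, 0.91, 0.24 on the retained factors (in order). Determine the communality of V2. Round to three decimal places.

0.934

h² = 0.22² + 0.91² + 0.24² = 0.0484 + 0.8281 + 0.0576 = 0.9341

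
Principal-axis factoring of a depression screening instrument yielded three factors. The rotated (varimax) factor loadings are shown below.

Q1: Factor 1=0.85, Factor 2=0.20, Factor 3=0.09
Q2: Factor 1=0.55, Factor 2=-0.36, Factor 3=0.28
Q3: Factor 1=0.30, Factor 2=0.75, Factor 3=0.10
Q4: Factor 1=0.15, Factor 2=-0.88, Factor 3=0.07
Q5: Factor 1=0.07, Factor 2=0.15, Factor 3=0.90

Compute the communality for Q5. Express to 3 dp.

h² = 0.07² + 0.15² + 0.90² = 0.0049 + 0.0225 + 0.8100 = 0.8374

0.837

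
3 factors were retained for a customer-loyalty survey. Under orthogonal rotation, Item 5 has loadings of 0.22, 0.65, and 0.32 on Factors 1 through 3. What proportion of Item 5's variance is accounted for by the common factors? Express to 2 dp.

0.57

h² = 0.22² + 0.65² + 0.32² = 0.0484 + 0.4225 + 0.1024 = 0.5733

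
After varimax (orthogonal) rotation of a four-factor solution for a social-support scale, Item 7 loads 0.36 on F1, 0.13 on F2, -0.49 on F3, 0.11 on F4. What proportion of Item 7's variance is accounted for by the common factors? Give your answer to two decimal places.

0.40

h² = 0.36² + 0.13² + (-0.49)² + 0.11² = 0.1296 + 0.0169 + 0.2401 + 0.0121 = 0.3987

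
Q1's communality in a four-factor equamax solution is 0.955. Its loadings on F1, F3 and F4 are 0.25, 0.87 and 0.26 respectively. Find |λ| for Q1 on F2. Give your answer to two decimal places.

0.26

Under orthogonal rotation h² = Σλ², so λ_F2² = h² − (0.8870) = 0.955 − 0.8870 = 0.0680.
|λ| = √0.0680 = 0.2608.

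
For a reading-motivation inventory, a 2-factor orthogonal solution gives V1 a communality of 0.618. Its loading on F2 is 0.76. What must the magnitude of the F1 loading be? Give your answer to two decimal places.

Under orthogonal rotation h² = Σλ², so λ_F1² = h² − (0.5776) = 0.618 − 0.5776 = 0.0404.
|λ| = √0.0404 = 0.2010.

0.20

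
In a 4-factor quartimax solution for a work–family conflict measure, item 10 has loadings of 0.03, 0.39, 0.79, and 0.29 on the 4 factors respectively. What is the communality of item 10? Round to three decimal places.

h² = 0.03² + 0.39² + 0.79² + 0.29² = 0.0009 + 0.1521 + 0.6241 + 0.0841 = 0.8612

0.861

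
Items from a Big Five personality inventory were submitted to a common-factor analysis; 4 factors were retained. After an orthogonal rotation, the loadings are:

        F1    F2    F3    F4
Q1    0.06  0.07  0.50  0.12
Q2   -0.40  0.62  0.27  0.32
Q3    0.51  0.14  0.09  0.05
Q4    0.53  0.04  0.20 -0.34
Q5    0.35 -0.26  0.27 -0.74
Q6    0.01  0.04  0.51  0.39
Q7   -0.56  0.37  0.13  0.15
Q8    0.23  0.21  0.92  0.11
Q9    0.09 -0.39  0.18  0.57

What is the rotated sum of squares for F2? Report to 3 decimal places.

SS loadings for F2 = 0.07² + 0.62² + 0.14² + 0.04² + (-0.26)² + 0.04² + 0.37² + 0.21² + (-0.39)² = 0.0049 + 0.3844 + 0.0196 + 0.0016 + 0.0676 + 0.0016 + 0.1369 + 0.0441 + 0.1521 = 0.8128

0.813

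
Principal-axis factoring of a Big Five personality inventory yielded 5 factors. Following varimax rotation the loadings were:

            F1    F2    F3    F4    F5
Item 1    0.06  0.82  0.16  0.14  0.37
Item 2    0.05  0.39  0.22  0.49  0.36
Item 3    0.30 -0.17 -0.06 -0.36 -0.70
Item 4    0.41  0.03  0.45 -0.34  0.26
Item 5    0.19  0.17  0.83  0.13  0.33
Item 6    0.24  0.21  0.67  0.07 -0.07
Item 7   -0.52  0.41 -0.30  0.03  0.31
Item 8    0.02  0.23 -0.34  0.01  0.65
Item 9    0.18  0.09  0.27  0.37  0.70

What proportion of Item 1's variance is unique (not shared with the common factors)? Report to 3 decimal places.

h² = 0.06² + 0.82² + 0.16² + 0.14² + 0.37² = 0.0036 + 0.6724 + 0.0256 + 0.0196 + 0.1369 = 0.8581
Uniqueness u² = 1 − h² = 1 − 0.8581 = 0.1419

0.142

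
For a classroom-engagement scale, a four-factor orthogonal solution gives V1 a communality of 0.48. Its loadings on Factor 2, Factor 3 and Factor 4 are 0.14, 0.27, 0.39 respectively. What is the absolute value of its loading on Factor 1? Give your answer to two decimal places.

0.49

Under orthogonal rotation h² = Σλ², so λ_Factor 1² = h² − (0.2446) = 0.48 − 0.2446 = 0.2354.
|λ| = √0.2354 = 0.4852.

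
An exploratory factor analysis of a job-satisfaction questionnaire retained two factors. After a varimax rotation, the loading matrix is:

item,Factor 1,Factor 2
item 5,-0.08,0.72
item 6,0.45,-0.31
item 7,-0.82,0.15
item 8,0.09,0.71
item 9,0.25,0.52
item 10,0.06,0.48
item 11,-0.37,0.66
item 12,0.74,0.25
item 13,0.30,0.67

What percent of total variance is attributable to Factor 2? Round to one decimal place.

SS loadings for Factor 2 = 0.72² + (-0.31)² + 0.15² + 0.71² + 0.52² + 0.48² + 0.66² + 0.25² + 0.67² = 2.5889
With 9 standardized items, total variance = 9. Proportion = 2.5889/9 = 0.2877 → 28.77%.

28.8%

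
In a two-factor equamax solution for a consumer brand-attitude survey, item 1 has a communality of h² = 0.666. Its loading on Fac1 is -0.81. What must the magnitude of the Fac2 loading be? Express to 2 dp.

0.10

Under orthogonal rotation h² = Σλ², so λ_Fac2² = h² − (0.6561) = 0.666 − 0.6561 = 0.0099.
|λ| = √0.0099 = 0.0995.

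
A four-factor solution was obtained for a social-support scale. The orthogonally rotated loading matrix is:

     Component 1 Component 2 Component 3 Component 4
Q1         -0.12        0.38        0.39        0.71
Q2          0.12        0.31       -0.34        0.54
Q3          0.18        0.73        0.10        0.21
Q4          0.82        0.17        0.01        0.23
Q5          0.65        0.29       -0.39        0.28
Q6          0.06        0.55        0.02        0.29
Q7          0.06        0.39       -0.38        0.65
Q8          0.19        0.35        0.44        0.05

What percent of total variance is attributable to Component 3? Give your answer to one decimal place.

SS loadings for Component 3 = 0.39² + (-0.34)² + 0.10² + 0.01² + (-0.39)² + 0.02² + (-0.38)² + 0.44² = 0.7683
With 8 standardized items, total variance = 8. Proportion = 0.7683/8 = 0.0960 → 9.60%.

9.6%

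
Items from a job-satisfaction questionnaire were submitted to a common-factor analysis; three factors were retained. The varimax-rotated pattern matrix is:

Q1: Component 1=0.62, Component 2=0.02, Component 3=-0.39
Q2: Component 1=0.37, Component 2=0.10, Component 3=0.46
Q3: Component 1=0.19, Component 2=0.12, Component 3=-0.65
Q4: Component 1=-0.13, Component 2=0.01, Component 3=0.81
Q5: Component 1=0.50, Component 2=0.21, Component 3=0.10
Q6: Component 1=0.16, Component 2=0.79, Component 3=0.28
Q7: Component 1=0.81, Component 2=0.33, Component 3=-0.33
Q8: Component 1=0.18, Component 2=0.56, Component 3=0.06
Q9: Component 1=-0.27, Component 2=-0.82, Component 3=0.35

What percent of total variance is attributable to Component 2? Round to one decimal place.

SS loadings for Component 2 = 0.02² + 0.10² + 0.12² + 0.01² + 0.21² + 0.79² + 0.33² + 0.56² + (-0.82)² = 1.7880
With 9 standardized items, total variance = 9. Proportion = 1.7880/9 = 0.1987 → 19.87%.

19.9%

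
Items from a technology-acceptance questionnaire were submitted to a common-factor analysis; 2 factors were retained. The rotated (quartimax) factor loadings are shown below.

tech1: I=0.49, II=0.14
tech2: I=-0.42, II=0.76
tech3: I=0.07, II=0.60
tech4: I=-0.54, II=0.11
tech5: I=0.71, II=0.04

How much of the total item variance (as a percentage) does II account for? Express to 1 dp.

SS loadings for II = 0.14² + 0.76² + 0.60² + 0.11² + 0.04² = 0.9709
With 5 standardized items, total variance = 5. Proportion = 0.9709/5 = 0.1942 → 19.42%.

19.4%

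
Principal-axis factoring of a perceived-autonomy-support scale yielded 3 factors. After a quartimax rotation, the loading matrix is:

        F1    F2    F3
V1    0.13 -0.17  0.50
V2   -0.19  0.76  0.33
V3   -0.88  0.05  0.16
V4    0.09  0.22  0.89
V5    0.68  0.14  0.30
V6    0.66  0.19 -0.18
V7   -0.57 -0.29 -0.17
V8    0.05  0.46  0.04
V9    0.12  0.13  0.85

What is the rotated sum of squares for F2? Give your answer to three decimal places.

1.026

SS loadings for F2 = (-0.17)² + 0.76² + 0.05² + 0.22² + 0.14² + 0.19² + (-0.29)² + 0.46² + 0.13² = 0.0289 + 0.5776 + 0.0025 + 0.0484 + 0.0196 + 0.0361 + 0.0841 + 0.2116 + 0.0169 = 1.0257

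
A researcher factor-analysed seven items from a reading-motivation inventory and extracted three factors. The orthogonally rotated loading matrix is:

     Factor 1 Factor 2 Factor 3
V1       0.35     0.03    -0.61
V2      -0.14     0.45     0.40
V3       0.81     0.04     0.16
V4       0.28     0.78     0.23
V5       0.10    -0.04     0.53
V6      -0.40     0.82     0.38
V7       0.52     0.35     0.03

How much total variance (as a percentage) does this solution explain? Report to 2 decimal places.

56.62%

Communalities: 0.4955, 0.3821, 0.6833, 0.7397, 0.2925, 0.9768, 0.3938; Σh² = 3.9637.
Total variance with 7 standardized items is 7, so the solution explains 3.9637/7 = 0.5662 = 56.62%.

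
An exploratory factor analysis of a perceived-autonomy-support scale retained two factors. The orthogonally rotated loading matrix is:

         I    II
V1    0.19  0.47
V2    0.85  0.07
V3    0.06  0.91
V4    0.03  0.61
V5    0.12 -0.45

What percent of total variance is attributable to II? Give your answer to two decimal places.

32.57%

SS loadings for II = 0.47² + 0.07² + 0.91² + 0.61² + (-0.45)² = 1.6285
With 5 standardized items, total variance = 5. Proportion = 1.6285/5 = 0.3257 → 32.57%.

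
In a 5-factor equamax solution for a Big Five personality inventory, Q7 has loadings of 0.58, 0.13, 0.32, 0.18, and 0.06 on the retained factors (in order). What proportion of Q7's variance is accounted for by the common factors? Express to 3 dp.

h² = 0.58² + 0.13² + 0.32² + 0.18² + 0.06² = 0.3364 + 0.0169 + 0.1024 + 0.0324 + 0.0036 = 0.4917

0.492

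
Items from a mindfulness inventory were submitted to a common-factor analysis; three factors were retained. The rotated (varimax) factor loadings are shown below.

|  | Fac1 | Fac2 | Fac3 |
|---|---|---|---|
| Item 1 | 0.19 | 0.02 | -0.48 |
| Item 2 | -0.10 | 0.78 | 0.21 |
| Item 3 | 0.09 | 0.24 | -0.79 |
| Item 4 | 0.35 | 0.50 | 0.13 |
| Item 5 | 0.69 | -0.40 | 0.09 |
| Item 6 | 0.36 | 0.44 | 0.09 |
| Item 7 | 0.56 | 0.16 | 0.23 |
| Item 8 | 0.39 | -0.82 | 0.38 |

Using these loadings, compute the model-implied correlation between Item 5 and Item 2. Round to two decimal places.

-0.36

r̂ = Σ λ_i·λ_j across factors = (0.69)(-0.10) + (-0.40)(0.78) + (0.09)(0.21)
  = -0.0690 -0.3120 +0.0189 = -0.3621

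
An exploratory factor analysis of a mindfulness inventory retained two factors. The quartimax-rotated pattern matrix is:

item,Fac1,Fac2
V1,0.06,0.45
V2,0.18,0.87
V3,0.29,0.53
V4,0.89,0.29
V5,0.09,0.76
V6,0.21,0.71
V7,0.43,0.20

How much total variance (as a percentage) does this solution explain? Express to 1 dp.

51.4%

SS loadings by factor: 1.1493, 2.4461; total = 3.5954.
Total variance with 7 standardized items is 7, so the solution explains 3.5954/7 = 0.5136 = 51.36%.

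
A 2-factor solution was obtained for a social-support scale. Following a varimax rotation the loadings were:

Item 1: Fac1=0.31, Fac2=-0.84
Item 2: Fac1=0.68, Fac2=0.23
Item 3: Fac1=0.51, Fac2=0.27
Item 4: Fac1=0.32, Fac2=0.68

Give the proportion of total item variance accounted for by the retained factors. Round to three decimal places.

0.554

Communalities: 0.8017, 0.5153, 0.3330, 0.5648; Σh² = 2.2148.
Total variance with 4 standardized items is 4, so the solution explains 2.2148/4 = 0.5537.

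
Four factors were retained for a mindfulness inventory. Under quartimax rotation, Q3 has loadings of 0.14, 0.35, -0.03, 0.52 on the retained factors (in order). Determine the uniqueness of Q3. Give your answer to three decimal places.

0.587

h² = 0.14² + 0.35² + (-0.03)² + 0.52² = 0.0196 + 0.1225 + 0.0009 + 0.2704 = 0.4134
Uniqueness u² = 1 − h² = 1 − 0.4134 = 0.5866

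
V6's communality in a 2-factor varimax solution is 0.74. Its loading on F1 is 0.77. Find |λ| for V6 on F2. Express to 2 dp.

0.38

Under orthogonal rotation h² = Σλ², so λ_F2² = h² − (0.5929) = 0.74 − 0.5929 = 0.1471.
|λ| = √0.1471 = 0.3835.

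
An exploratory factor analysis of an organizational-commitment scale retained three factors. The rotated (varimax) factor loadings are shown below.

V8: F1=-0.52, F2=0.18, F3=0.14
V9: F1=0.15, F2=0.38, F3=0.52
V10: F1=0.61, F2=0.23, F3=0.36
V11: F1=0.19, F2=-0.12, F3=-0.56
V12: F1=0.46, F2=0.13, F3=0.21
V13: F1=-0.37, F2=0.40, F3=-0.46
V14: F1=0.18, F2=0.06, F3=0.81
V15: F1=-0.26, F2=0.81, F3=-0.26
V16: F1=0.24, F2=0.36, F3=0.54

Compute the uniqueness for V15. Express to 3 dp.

0.209

h² = (-0.26)² + 0.81² + (-0.26)² = 0.0676 + 0.6561 + 0.0676 = 0.7913
Uniqueness u² = 1 − h² = 1 − 0.7913 = 0.2087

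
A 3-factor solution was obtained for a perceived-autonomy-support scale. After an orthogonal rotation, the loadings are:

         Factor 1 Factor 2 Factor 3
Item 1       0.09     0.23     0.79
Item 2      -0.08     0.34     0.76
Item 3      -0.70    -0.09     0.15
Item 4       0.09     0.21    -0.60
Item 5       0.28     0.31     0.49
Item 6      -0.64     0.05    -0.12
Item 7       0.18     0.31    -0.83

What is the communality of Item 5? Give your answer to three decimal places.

h² = 0.28² + 0.31² + 0.49² = 0.0784 + 0.0961 + 0.2401 = 0.4146

0.415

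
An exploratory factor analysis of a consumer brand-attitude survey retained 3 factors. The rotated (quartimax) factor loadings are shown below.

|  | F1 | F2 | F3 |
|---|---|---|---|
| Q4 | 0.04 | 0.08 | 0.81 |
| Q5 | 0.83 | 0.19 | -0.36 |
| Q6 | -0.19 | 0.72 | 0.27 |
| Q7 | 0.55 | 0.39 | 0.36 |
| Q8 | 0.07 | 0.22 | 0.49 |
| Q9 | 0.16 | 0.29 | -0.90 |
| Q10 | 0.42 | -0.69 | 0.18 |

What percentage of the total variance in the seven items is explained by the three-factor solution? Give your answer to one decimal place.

SS loadings by factor: 1.2360, 1.3216, 2.0707; total = 4.6283.
Total variance with 7 standardized items is 7, so the solution explains 4.6283/7 = 0.6612 = 66.12%.

66.1%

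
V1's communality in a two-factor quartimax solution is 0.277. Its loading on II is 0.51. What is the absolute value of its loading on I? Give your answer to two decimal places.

0.13

Under orthogonal rotation h² = Σλ², so λ_I² = h² − (0.2601) = 0.277 − 0.2601 = 0.0169.
|λ| = √0.0169 = 0.1300.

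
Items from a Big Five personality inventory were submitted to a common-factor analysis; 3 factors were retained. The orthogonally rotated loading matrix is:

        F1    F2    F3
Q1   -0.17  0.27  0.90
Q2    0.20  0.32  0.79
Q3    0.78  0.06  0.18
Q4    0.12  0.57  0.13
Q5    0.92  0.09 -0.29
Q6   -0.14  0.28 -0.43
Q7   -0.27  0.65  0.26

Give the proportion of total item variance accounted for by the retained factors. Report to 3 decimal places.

0.638

Communalities: 0.9118, 0.7665, 0.6444, 0.3562, 0.9386, 0.2829, 0.5630; Σh² = 4.4634.
Total variance with 7 standardized items is 7, so the solution explains 4.4634/7 = 0.6376.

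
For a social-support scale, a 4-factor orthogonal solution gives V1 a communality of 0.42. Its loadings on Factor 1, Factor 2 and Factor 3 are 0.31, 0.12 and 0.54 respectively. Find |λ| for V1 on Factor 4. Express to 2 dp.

Under orthogonal rotation h² = Σλ², so λ_Factor 4² = h² − (0.4021) = 0.42 − 0.4021 = 0.0179.
|λ| = √0.0179 = 0.1338.

0.13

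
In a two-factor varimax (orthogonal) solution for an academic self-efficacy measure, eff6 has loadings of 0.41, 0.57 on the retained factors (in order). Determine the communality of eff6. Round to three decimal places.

h² = 0.41² + 0.57² = 0.1681 + 0.3249 = 0.4930

0.493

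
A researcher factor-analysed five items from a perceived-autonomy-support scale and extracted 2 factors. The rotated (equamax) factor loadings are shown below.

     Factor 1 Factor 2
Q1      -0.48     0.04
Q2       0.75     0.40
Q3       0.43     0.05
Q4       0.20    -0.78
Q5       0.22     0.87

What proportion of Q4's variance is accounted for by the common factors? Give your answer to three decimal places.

0.648

h² = 0.20² + (-0.78)² = 0.0400 + 0.6084 = 0.6484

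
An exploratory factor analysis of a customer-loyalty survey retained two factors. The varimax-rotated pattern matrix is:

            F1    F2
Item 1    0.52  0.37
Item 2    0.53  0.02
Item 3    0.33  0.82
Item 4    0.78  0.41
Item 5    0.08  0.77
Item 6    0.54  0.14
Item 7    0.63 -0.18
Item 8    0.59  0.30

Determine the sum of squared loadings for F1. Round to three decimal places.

SS loadings for F1 = 0.52² + 0.53² + 0.33² + 0.78² + 0.08² + 0.54² + 0.63² + 0.59² = 0.2704 + 0.2809 + 0.1089 + 0.6084 + 0.0064 + 0.2916 + 0.3969 + 0.3481 = 2.3116

2.312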